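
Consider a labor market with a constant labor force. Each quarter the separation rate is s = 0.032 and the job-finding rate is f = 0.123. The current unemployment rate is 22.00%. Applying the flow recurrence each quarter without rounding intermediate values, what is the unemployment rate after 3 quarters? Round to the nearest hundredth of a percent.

Unemployment rate after three quarters ≈ 21.46%.

With a fixed labor force, u_{t+1} = u_t + s·(1−u_t) − f·u_t = u_t·(1−s−f) + s.
Here 1−s−f = 0.845 and s = 0.032.
u_1 = 0.220000 × 0.845 + 0.032 = 0.217900.
u_2 = 0.217900 × 0.845 + 0.032 = 0.216125.
u_3 = 0.216125 × 0.845 + 0.032 = 0.214626.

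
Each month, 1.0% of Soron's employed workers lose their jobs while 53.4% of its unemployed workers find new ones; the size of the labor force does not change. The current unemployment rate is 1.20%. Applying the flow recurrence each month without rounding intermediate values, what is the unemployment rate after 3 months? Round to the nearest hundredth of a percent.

With a fixed labor force, u_{t+1} = u_t + s·(1−u_t) − f·u_t = u_t·(1−s−f) + s.
Here 1−s−f = 0.456 and s = 0.010.
u_1 = 0.012000 × 0.456 + 0.010 = 0.015472.
u_2 = 0.015472 × 0.456 + 0.010 = 0.017055.
u_3 = 0.017055 × 0.456 + 0.010 = 0.017777.

Unemployment rate after three months ≈ 1.78%.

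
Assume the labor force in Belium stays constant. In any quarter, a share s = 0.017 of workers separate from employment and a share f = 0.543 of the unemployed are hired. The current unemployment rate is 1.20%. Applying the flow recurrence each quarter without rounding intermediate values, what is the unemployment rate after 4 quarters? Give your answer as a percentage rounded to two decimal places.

Unemployment rate after four quarters ≈ 2.97%.

With a fixed labor force, u_{t+1} = u_t + s·(1−u_t) − f·u_t = u_t·(1−s−f) + s.
Here 1−s−f = 0.440 and s = 0.017.
u_1 = 0.012000 × 0.440 + 0.017 = 0.022280.
u_2 = 0.022280 × 0.440 + 0.017 = 0.026803.
u_3 = 0.026803 × 0.440 + 0.017 = 0.028793.
u_4 = 0.028793 × 0.440 + 0.017 = 0.029669.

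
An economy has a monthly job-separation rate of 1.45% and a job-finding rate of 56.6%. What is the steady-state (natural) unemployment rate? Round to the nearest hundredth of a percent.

Steady-state unemployment rate ≈ 2.50%.

At steady state the flows balance: s·E = f·U, so U/(E+U) = s/(s+f).
u* = 1.45 / (1.45 + 56.6) = 1.45 / 58.05 = 2.50%.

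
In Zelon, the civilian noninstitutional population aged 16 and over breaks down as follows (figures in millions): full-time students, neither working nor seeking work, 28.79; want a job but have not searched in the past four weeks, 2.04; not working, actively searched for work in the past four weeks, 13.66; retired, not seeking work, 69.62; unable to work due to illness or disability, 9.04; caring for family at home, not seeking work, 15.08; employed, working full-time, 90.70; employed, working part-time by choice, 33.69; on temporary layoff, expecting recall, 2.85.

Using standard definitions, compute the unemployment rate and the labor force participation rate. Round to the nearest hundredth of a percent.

Unemployment rate ≈ 11.72%; labor force participation rate ≈ 53.08%.

Employed = 90.70 + 33.69 = 124.39 million.
Unemployed = 13.66 + 2.85 = 16.51 million (jobless and actively searching, or on temporary layoff).
Labor force = 124.39 + 16.51 = 140.90 million.
Not in labor force = 28.79 + 2.04 + 69.62 + 9.04 + 15.08 = 124.57 million (those not working and not actively searching are outside the labor force — including those who want a job but have given up searching).
Civilian working-age population = 140.90 + 124.57 = 265.47 million.
Unemployment rate = 16.51 / 140.90 = 11.72%.
Labor force participation rate = 140.90 / 265.47 = 53.08%.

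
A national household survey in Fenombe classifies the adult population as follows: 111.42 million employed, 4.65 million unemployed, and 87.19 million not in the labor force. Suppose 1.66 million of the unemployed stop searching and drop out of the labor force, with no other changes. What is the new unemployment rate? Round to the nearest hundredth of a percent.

Initially, labor force = 111.42 + 4.65 = 116.07 million, so u = 4.65/116.07 = 4.01%.
After the change, unemployed and labor force both fall by 1.66 → E = 111.42, U = 2.99, labor force = 114.41 million.
New unemployment rate = 2.99 / 114.41 = 2.61%.

New unemployment rate ≈ 2.61%.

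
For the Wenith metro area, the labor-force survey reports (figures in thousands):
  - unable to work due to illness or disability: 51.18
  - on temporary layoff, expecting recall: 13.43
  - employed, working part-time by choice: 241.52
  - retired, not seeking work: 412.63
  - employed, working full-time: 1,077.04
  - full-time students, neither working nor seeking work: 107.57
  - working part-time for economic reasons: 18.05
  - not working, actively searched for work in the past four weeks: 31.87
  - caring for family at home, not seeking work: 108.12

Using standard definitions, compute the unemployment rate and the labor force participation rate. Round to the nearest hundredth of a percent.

Unemployment rate ≈ 3.28%; labor force participation rate ≈ 67.04%.

Employed = 241.52 + 1,077.04 + 18.05 = 1,336.61 thousand (anyone who worked, including part-time for economic reasons, counts as employed).
Unemployed = 13.43 + 31.87 = 45.30 thousand (jobless and actively searching, or on temporary layoff).
Labor force = 1,336.61 + 45.30 = 1,381.91 thousand.
Not in labor force = 51.18 + 412.63 + 107.57 + 108.12 = 679.50 thousand (those not working and not actively searching are outside the labor force).
Civilian working-age population = 1,381.91 + 679.50 = 2,061.41 thousand.
Unemployment rate = 45.30 / 1,381.91 = 3.28%.
Labor force participation rate = 1,381.91 / 2,061.41 = 67.04%.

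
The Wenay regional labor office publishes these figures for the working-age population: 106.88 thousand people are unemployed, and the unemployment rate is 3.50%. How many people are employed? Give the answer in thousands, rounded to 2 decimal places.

Labor force = U / u = 106.88 / 0.0350 ≈ 3,053.71 thousand.
Employed = labor force − unemployed = 3,053.71 − 106.88 = 2,946.83 thousand.

About 2,946.83 thousand are employed.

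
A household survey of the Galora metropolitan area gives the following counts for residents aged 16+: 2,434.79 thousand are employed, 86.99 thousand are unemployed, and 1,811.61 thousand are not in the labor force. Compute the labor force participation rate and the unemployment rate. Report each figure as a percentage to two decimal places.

Labor force = employed + unemployed = 2,434.79 + 86.99 = 2,521.78 thousand.
Working-age population = 2,521.78 + 1,811.61 = 4,333.39 thousand.
Unemployment rate = 86.99 / 2,521.78 = 3.45%.
Labor force participation rate = 2,521.78 / 4,333.39 = 58.19%.

Labor force participation rate ≈ 58.19%; unemployment rate ≈ 3.45%.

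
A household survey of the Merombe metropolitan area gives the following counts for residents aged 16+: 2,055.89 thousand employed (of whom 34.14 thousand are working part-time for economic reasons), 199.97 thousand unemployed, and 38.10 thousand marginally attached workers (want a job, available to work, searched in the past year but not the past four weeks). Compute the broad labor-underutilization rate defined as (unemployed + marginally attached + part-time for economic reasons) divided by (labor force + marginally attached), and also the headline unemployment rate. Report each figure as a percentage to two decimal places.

Labor force = 2,055.89 + 199.97 = 2,255.86 thousand.
Numerator = 199.97 + 38.10 + 34.14 = 272.21 thousand.
Denominator = 2,255.86 + 38.10 = 2,293.96 thousand.
Broad rate = 272.21 / 2,293.96 = 11.87%.
Headline unemployment rate = 199.97 / 2,255.86 = 8.86%.

Broad underutilization rate ≈ 11.87%; headline unemployment rate ≈ 8.86%.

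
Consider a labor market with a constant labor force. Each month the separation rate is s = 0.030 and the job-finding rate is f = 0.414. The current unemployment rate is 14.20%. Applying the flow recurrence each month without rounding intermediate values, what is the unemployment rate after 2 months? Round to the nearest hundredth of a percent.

With a fixed labor force, u_{t+1} = u_t + s·(1−u_t) − f·u_t = u_t·(1−s−f) + s.
Here 1−s−f = 0.556 and s = 0.030.
u_1 = 0.142000 × 0.556 + 0.030 = 0.108952.
u_2 = 0.108952 × 0.556 + 0.030 = 0.090577.

Unemployment rate after two months ≈ 9.06%.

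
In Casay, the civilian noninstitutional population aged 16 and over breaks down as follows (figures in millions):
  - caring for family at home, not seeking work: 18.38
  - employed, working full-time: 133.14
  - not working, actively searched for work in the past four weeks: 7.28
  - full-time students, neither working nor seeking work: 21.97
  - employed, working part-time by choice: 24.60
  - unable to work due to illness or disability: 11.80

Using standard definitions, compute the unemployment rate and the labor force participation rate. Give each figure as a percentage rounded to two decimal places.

Unemployment rate ≈ 4.41%; labor force participation rate ≈ 75.99%.

Employed = 133.14 + 24.60 = 157.74 million.
Unemployed = 7.28 million.
Labor force = 157.74 + 7.28 = 165.02 million.
Not in labor force = 18.38 + 21.97 + 11.80 = 52.15 million (those not working and not actively searching are outside the labor force).
Civilian working-age population = 165.02 + 52.15 = 217.17 million.
Unemployment rate = 7.28 / 165.02 = 4.41%.
Labor force participation rate = 165.02 / 217.17 = 75.99%.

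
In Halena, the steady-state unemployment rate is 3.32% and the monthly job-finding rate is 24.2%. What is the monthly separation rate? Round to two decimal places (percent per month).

Separation rate ≈ 0.83% per month.

From u* = s/(s+f): s = u·f/(1−u).
s = 0.0332 × 24.2 / (1 − 0.0332) = 0.8034 / 0.9668 ≈ 0.83% per month.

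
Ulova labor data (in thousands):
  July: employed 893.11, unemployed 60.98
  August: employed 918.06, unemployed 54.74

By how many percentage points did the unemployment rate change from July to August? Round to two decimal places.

July: labor force = 893.11 + 60.98 = 954.09; u = 60.98/954.09 = 6.39%.
August: labor force = 918.06 + 54.74 = 972.80; u = 54.74/972.80 = 5.63%.
Change = 5.63% − 6.39% = −0.76 pp.

The unemployment rate changed by −0.76 percentage points.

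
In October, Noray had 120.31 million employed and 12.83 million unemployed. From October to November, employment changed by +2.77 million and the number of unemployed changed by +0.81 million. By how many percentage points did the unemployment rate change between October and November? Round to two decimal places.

October: labor force = 120.31 + 12.83 = 133.14; u = 12.83/133.14 = 9.64%.
November: labor force = 123.08 + 13.64 = 136.72; u = 13.64/136.72 = 9.98%.
Change = 9.98% − 9.64% = +0.34 pp.

The unemployment rate changed by +0.34 percentage points.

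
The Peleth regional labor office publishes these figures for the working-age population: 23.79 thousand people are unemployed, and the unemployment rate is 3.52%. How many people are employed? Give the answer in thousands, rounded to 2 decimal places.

About 652.06 thousand are employed.

Labor force = U / u = 23.79 / 0.0352 ≈ 675.85 thousand.
Employed = labor force − unemployed = 675.85 − 23.79 = 652.06 thousand.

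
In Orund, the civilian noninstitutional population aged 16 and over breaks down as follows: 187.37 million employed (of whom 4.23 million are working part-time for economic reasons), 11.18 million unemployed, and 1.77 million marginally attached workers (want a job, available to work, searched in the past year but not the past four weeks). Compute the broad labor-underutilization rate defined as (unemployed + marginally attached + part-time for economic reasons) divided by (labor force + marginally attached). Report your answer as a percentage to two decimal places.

Broad underutilization rate ≈ 8.58%.

Labor force = 187.37 + 11.18 = 198.55 million.
Numerator = 11.18 + 1.77 + 4.23 = 17.18 million.
Denominator = 198.55 + 1.77 = 200.32 million.
Broad rate = 17.18 / 200.32 = 8.58%.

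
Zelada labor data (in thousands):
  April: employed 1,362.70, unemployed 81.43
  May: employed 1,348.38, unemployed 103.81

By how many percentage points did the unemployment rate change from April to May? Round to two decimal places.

The unemployment rate changed by +1.51 percentage points.

April: labor force = 1,362.70 + 81.43 = 1,444.13; u = 81.43/1,444.13 = 5.64%.
May: labor force = 1,348.38 + 103.81 = 1,452.19; u = 103.81/1,452.19 = 7.15%.
Change = 7.15% − 5.64% = +1.51 pp.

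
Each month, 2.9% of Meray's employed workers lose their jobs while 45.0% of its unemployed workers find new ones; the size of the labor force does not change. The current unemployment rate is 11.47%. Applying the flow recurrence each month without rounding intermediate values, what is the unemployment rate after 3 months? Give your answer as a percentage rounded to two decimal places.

Unemployment rate after three months ≈ 6.82%.

With a fixed labor force, u_{t+1} = u_t + s·(1−u_t) − f·u_t = u_t·(1−s−f) + s.
Here 1−s−f = 0.521 and s = 0.029.
u_1 = 0.114700 × 0.521 + 0.029 = 0.088759.
u_2 = 0.088759 × 0.521 + 0.029 = 0.075243.
u_3 = 0.075243 × 0.521 + 0.029 = 0.068202.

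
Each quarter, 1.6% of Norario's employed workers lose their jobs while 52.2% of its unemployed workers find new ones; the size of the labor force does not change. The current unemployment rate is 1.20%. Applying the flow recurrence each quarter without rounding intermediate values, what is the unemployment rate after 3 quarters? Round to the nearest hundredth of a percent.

With a fixed labor force, u_{t+1} = u_t + s·(1−u_t) − f·u_t = u_t·(1−s−f) + s.
Here 1−s−f = 0.462 and s = 0.016.
u_1 = 0.012000 × 0.462 + 0.016 = 0.021544.
u_2 = 0.021544 × 0.462 + 0.016 = 0.025953.
u_3 = 0.025953 × 0.462 + 0.016 = 0.027990.

Unemployment rate after three quarters ≈ 2.80%.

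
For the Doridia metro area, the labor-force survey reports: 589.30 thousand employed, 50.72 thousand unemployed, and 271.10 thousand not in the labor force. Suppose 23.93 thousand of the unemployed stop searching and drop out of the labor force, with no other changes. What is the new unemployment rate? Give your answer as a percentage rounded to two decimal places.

Initially, labor force = 589.30 + 50.72 = 640.02 thousand, so u = 50.72/640.02 = 7.92%.
After the change, unemployed and labor force both fall by 23.93 → E = 589.30, U = 26.79, labor force = 616.09 thousand.
New unemployment rate = 26.79 / 616.09 = 4.35%.

New unemployment rate ≈ 4.35%.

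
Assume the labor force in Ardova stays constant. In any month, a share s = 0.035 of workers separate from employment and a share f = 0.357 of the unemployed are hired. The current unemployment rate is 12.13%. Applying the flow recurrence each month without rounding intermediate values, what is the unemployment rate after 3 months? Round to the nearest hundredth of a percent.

With a fixed labor force, u_{t+1} = u_t + s·(1−u_t) − f·u_t = u_t·(1−s−f) + s.
Here 1−s−f = 0.608 and s = 0.035.
u_1 = 0.121300 × 0.608 + 0.035 = 0.108750.
u_2 = 0.108750 × 0.608 + 0.035 = 0.101120.
u_3 = 0.101120 × 0.608 + 0.035 = 0.096481.

Unemployment rate after three months ≈ 9.65%.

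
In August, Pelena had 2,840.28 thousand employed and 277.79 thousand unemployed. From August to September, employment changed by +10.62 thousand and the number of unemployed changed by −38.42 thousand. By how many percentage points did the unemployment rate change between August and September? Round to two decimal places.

August: labor force = 2,840.28 + 277.79 = 3,118.07; u = 277.79/3,118.07 = 8.91%.
September: labor force = 2,850.90 + 239.37 = 3,090.27; u = 239.37/3,090.27 = 7.75%.
Change = 7.75% − 8.91% = −1.16 pp.

The unemployment rate changed by −1.16 percentage points.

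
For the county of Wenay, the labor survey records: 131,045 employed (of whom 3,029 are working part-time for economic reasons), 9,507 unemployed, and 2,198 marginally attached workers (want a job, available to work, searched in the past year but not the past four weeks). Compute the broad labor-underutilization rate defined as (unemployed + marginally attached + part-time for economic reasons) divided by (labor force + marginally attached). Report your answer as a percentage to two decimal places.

Labor force = 131,045 + 9,507 = 140,552.
Numerator = 9,507 + 2,198 + 3,029 = 14,734.
Denominator = 140,552 + 2,198 = 142,750.
Broad rate = 14,734 / 142,750 = 10.32%.

Broad underutilization rate ≈ 10.32%.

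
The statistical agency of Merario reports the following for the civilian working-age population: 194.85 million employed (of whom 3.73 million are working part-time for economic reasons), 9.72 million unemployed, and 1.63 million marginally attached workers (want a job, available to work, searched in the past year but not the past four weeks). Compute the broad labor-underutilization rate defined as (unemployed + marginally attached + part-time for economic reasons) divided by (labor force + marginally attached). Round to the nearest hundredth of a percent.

Labor force = 194.85 + 9.72 = 204.57 million.
Numerator = 9.72 + 1.63 + 3.73 = 15.08 million.
Denominator = 204.57 + 1.63 = 206.20 million.
Broad rate = 15.08 / 206.20 = 7.31%.

Broad underutilization rate ≈ 7.31%.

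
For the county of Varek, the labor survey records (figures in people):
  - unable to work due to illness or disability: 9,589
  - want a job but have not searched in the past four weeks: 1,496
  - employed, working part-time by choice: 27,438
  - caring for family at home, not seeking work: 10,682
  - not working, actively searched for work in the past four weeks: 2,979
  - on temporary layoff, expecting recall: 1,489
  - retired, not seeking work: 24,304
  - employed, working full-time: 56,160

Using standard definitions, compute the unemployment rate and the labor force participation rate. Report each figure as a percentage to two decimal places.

Employed = 27,438 + 56,160 = 83,598.
Unemployed = 2,979 + 1,489 = 4,468 (jobless and actively searching, or on temporary layoff).
Labor force = 83,598 + 4,468 = 88,066.
Not in labor force = 9,589 + 1,496 + 10,682 + 24,304 = 46,071 (those not working and not actively searching are outside the labor force — including those who want a job but have given up searching).
Civilian working-age population = 88,066 + 46,071 = 134,137.
Unemployment rate = 4,468 / 88,066 = 5.07%.
Labor force participation rate = 88,066 / 134,137 = 65.65%.

Unemployment rate ≈ 5.07%; labor force participation rate ≈ 65.65%.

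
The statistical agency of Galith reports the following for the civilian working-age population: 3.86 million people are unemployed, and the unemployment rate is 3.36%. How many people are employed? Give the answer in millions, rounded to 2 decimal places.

About 111.02 million are employed.

Labor force = U / u = 3.86 / 0.0336 ≈ 114.88 million.
Employed = labor force − unemployed = 114.88 − 3.86 = 111.02 million.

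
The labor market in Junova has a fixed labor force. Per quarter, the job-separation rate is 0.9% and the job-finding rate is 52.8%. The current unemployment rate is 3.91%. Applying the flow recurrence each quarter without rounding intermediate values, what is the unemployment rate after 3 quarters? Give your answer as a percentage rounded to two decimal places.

With a fixed labor force, u_{t+1} = u_t + s·(1−u_t) − f·u_t = u_t·(1−s−f) + s.
Here 1−s−f = 0.463 and s = 0.009.
u_1 = 0.039100 × 0.463 + 0.009 = 0.027103.
u_2 = 0.027103 × 0.463 + 0.009 = 0.021549.
u_3 = 0.021549 × 0.463 + 0.009 = 0.018977.

Unemployment rate after three quarters ≈ 1.90%.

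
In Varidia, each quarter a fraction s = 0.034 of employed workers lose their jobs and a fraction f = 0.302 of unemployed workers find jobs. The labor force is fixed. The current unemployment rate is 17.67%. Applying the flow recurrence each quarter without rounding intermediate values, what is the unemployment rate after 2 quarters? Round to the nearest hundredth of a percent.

With a fixed labor force, u_{t+1} = u_t + s·(1−u_t) − f·u_t = u_t·(1−s−f) + s.
Here 1−s−f = 0.664 and s = 0.034.
u_1 = 0.176700 × 0.664 + 0.034 = 0.151329.
u_2 = 0.151329 × 0.664 + 0.034 = 0.134482.

Unemployment rate after two quarters ≈ 13.45%.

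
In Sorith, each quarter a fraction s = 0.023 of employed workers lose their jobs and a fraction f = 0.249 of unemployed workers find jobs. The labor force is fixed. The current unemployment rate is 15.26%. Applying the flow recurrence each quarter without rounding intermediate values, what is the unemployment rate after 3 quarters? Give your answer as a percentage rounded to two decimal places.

Unemployment rate after three quarters ≈ 11.08%.

With a fixed labor force, u_{t+1} = u_t + s·(1−u_t) − f·u_t = u_t·(1−s−f) + s.
Here 1−s−f = 0.728 and s = 0.023.
u_1 = 0.152600 × 0.728 + 0.023 = 0.134093.
u_2 = 0.134093 × 0.728 + 0.023 = 0.120620.
u_3 = 0.120620 × 0.728 + 0.023 = 0.110811.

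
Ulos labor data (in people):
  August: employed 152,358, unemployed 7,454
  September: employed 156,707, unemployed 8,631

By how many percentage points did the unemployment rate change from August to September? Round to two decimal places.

August: labor force = 152,358 + 7,454 = 159,812; u = 7,454/159,812 = 4.66%.
September: labor force = 156,707 + 8,631 = 165,338; u = 8,631/165,338 = 5.22%.
Change = 5.22% − 4.66% = +0.56 pp.

The unemployment rate changed by +0.56 percentage points.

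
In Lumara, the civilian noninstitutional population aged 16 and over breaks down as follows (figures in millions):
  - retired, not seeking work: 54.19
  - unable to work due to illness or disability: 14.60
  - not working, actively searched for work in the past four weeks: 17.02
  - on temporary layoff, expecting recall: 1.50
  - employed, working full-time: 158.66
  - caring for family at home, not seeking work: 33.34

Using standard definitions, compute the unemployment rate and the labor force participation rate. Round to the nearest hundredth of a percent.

Employed = 158.66 million.
Unemployed = 17.02 + 1.50 = 18.52 million (jobless and actively searching, or on temporary layoff).
Labor force = 158.66 + 18.52 = 177.18 million.
Not in labor force = 54.19 + 14.60 + 33.34 = 102.13 million (those not working and not actively searching are outside the labor force).
Civilian working-age population = 177.18 + 102.13 = 279.31 million.
Unemployment rate = 18.52 / 177.18 = 10.45%.
Labor force participation rate = 177.18 / 279.31 = 63.43%.

Unemployment rate ≈ 10.45%; labor force participation rate ≈ 63.43%.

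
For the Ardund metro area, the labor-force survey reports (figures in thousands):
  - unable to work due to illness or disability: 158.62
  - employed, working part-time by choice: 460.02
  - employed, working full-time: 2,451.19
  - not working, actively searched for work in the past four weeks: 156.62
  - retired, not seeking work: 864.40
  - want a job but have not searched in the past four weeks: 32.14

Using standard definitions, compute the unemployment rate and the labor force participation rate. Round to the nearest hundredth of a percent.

Employed = 460.02 + 2,451.19 = 2,911.21 thousand.
Unemployed = 156.62 thousand.
Labor force = 2,911.21 + 156.62 = 3,067.83 thousand.
Not in labor force = 158.62 + 864.40 + 32.14 = 1,055.16 thousand (those not working and not actively searching are outside the labor force — including those who want a job but have given up searching).
Civilian working-age population = 3,067.83 + 1,055.16 = 4,122.99 thousand.
Unemployment rate = 156.62 / 3,067.83 = 5.11%.
Labor force participation rate = 3,067.83 / 4,122.99 = 74.41%.

Unemployment rate ≈ 5.11%; labor force participation rate ≈ 74.41%.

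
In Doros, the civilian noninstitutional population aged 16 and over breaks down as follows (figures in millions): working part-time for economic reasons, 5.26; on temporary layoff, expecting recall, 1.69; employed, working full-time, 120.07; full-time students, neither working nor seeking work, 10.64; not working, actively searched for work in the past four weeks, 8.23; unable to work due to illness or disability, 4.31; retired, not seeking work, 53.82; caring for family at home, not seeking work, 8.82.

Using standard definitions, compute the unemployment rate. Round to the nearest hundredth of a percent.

Employed = 5.26 + 120.07 = 125.33 million (anyone who worked, including part-time for economic reasons, counts as employed).
Unemployed = 1.69 + 8.23 = 9.92 million (jobless and actively searching, or on temporary layoff).
Labor force = 125.33 + 9.92 = 135.25 million.
Unemployment rate = 9.92 / 135.25 = 7.33%.

Unemployment rate ≈ 7.33%.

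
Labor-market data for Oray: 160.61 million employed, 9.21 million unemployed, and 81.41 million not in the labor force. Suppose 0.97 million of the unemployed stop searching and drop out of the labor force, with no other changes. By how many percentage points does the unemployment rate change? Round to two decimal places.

Initially, labor force = 160.61 + 9.21 = 169.82 million, so u = 9.21/169.82 = 5.42%.
After the change, unemployed and labor force both fall by 0.97 → E = 160.61, U = 8.24, labor force = 168.85 million.
New unemployment rate = 8.24 / 168.85 = 4.88%.
Change = 4.88% − 5.42% = −0.54 percentage points.

The unemployment rate changes by −0.54 percentage points.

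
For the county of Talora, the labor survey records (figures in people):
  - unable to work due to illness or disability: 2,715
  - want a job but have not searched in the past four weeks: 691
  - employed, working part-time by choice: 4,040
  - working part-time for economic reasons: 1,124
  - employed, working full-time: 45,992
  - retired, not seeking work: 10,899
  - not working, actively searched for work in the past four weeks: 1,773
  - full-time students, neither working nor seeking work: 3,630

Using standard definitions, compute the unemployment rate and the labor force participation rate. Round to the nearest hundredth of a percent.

Employed = 4,040 + 1,124 + 45,992 = 51,156 (anyone who worked, including part-time for economic reasons, counts as employed).
Unemployed = 1,773.
Labor force = 51,156 + 1,773 = 52,929.
Not in labor force = 2,715 + 691 + 10,899 + 3,630 = 17,935 (those not working and not actively searching are outside the labor force — including those who want a job but have given up searching).
Civilian working-age population = 52,929 + 17,935 = 70,864.
Unemployment rate = 1,773 / 52,929 = 3.35%.
Labor force participation rate = 52,929 / 70,864 = 74.69%.

Unemployment rate ≈ 3.35%; labor force participation rate ≈ 74.69%.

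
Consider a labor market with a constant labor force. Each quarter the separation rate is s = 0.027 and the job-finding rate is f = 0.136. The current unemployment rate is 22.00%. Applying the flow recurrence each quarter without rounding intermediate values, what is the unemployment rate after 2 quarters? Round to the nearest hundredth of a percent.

With a fixed labor force, u_{t+1} = u_t + s·(1−u_t) − f·u_t = u_t·(1−s−f) + s.
Here 1−s−f = 0.837 and s = 0.027.
u_1 = 0.220000 × 0.837 + 0.027 = 0.211140.
u_2 = 0.211140 × 0.837 + 0.027 = 0.203724.

Unemployment rate after two quarters ≈ 20.37%.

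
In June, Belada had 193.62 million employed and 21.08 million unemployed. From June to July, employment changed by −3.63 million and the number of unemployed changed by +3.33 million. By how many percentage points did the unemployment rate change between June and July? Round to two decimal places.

June: labor force = 193.62 + 21.08 = 214.70; u = 21.08/214.70 = 9.82%.
July: labor force = 189.99 + 24.41 = 214.40; u = 24.41/214.40 = 11.39%.
Change = 11.39% − 9.82% = +1.57 pp.

The unemployment rate changed by +1.57 percentage points.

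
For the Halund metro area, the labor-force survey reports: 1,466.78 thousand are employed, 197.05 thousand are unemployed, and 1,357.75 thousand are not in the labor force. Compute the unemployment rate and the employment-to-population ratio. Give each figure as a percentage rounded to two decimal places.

Labor force = employed + unemployed = 1,466.78 + 197.05 = 1,663.83 thousand.
Working-age population = 1,663.83 + 1,357.75 = 3,021.58 thousand.
Unemployment rate = 197.05 / 1,663.83 = 11.84%.
Employment-population ratio = 1,466.78 / 3,021.58 = 48.54%.

Unemployment rate ≈ 11.84%; employment-population ratio ≈ 48.54%.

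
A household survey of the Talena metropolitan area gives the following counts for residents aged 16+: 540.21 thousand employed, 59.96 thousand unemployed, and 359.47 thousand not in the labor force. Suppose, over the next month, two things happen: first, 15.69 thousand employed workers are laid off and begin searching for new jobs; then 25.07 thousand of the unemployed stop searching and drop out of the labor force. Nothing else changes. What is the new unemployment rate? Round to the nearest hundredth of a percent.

New unemployment rate ≈ 8.79%.

Initially, labor force = 540.21 + 59.96 = 600.17 thousand, so u = 59.96/600.17 = 9.99%.
After the first change, employed falls and unemployed rises by 15.69; labor force unchanged → E = 524.52, U = 75.65, labor force = 600.17 thousand.
After the second change, unemployed and labor force both fall by 25.07 → E = 524.52, U = 50.58, labor force = 575.10 thousand.
New unemployment rate = 50.58 / 575.10 = 8.79%.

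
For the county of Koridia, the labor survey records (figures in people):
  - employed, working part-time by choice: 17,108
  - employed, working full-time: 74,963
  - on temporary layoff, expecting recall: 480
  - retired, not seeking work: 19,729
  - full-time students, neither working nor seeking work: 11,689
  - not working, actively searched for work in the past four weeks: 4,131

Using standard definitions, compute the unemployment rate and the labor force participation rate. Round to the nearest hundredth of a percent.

Employed = 17,108 + 74,963 = 92,071.
Unemployed = 480 + 4,131 = 4,611 (jobless and actively searching, or on temporary layoff).
Labor force = 92,071 + 4,611 = 96,682.
Not in labor force = 19,729 + 11,689 = 31,418 (those not working and not actively searching are outside the labor force).
Civilian working-age population = 96,682 + 31,418 = 128,100.
Unemployment rate = 4,611 / 96,682 = 4.77%.
Labor force participation rate = 96,682 / 128,100 = 75.47%.

Unemployment rate ≈ 4.77%; labor force participation rate ≈ 75.47%.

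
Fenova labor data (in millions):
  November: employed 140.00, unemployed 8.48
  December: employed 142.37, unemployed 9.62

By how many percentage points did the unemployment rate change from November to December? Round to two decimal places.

November: labor force = 140.00 + 8.48 = 148.48; u = 8.48/148.48 = 5.71%.
December: labor force = 142.37 + 9.62 = 151.99; u = 9.62/151.99 = 6.33%.
Change = 6.33% − 5.71% = +0.62 pp.

The unemployment rate changed by +0.62 percentage points.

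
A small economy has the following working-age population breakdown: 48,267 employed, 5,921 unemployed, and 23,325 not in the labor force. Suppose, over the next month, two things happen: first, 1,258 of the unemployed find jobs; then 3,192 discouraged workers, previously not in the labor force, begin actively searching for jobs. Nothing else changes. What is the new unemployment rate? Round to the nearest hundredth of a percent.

Initially, labor force = 48,267 + 5,921 = 54,188, so u = 5,921/54,188 = 10.93%.
After the first change, unemployed falls and employed rises by 1,258; labor force unchanged → E = 49,525, U = 4,663, labor force = 54,188.
After the second change, unemployed and labor force both rise by 3,192 → E = 49,525, U = 7,855, labor force = 57,380.
New unemployment rate = 7,855 / 57,380 = 13.69%.

New unemployment rate ≈ 13.69%.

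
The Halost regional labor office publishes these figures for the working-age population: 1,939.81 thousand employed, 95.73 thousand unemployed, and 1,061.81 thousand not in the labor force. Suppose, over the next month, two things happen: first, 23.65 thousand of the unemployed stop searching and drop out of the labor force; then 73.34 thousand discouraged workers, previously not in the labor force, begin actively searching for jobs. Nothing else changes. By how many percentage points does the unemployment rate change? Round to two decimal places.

The unemployment rate changes by +2.27 percentage points.

Initially, labor force = 1,939.81 + 95.73 = 2,035.54 thousand, so u = 95.73/2,035.54 = 4.70%.
After the first change, unemployed and labor force both fall by 23.65 → E = 1,939.81, U = 72.08, labor force = 2,011.89 thousand.
After the second change, unemployed and labor force both rise by 73.34 → E = 1,939.81, U = 145.42, labor force = 2,085.23 thousand.
New unemployment rate = 145.42 / 2,085.23 = 6.97%.
Change = 6.97% − 4.70% = +2.27 percentage points.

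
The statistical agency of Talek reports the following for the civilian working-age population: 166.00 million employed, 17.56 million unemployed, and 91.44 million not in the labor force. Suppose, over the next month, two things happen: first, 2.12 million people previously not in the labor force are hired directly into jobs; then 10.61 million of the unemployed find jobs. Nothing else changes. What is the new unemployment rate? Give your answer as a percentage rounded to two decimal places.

New unemployment rate ≈ 3.74%.

Initially, labor force = 166.00 + 17.56 = 183.56 million, so u = 17.56/183.56 = 9.57%.
After the first change, employed and labor force both rise by 2.12; unemployed unchanged → E = 168.12, U = 17.56, labor force = 185.68 million.
After the second change, unemployed falls and employed rises by 10.61; labor force unchanged → E = 178.73, U = 6.95, labor force = 185.68 million.
New unemployment rate = 6.95 / 185.68 = 3.74%.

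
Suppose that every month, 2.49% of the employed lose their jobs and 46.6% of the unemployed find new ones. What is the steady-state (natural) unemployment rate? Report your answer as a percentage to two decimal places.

At steady state the flows balance: s·E = f·U, so U/(E+U) = s/(s+f).
u* = 2.49 / (2.49 + 46.6) = 2.49 / 49.09 = 5.07%.

Steady-state unemployment rate ≈ 5.07%.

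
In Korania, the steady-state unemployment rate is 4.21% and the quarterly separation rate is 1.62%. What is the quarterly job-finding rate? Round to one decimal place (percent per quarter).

From u* = s/(s+f): f = s·(1−u)/u.
f = 1.62 × (1 − 0.0421) / 0.0421 = 1.5518 / 0.0421 ≈ 36.9% per quarter.

Job-finding rate ≈ 36.9% per quarter.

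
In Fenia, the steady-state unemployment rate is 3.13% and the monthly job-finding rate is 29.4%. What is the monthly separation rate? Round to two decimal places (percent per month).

Separation rate ≈ 0.95% per month.

From u* = s/(s+f): s = u·f/(1−u).
s = 0.0313 × 29.4 / (1 − 0.0313) = 0.9202 / 0.9687 ≈ 0.95% per month.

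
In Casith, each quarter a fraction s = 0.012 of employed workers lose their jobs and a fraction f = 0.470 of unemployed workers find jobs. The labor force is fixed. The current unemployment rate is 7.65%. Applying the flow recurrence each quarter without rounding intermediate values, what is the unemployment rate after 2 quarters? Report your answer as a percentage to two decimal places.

Unemployment rate after two quarters ≈ 3.87%.

With a fixed labor force, u_{t+1} = u_t + s·(1−u_t) − f·u_t = u_t·(1−s−f) + s.
Here 1−s−f = 0.518 and s = 0.012.
u_1 = 0.076500 × 0.518 + 0.012 = 0.051627.
u_2 = 0.051627 × 0.518 + 0.012 = 0.038743.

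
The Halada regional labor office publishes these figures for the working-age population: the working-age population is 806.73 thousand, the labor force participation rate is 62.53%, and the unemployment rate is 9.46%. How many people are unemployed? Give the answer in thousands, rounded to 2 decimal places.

Labor force = 0.6253 × 806.73 = 504.45 thousand.
Unemployed = 0.0946 × 504.45 ≈ 47.72 thousand.

About 47.72 thousand are unemployed.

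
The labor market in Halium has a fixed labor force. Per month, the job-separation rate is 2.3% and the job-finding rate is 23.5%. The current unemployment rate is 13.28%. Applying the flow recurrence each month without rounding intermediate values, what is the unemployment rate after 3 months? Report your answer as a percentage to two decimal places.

Unemployment rate after three months ≈ 10.70%.

With a fixed labor force, u_{t+1} = u_t + s·(1−u_t) − f·u_t = u_t·(1−s−f) + s.
Here 1−s−f = 0.742 and s = 0.023.
u_1 = 0.132800 × 0.742 + 0.023 = 0.121538.
u_2 = 0.121538 × 0.742 + 0.023 = 0.113181.
u_3 = 0.113181 × 0.742 + 0.023 = 0.106980.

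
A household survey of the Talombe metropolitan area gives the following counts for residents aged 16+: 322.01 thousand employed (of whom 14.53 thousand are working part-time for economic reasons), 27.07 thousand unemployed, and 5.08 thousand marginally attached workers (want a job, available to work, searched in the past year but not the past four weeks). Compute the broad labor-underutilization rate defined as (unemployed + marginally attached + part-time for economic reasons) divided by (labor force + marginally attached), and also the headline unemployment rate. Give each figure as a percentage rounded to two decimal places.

Labor force = 322.01 + 27.07 = 349.08 thousand.
Numerator = 27.07 + 5.08 + 14.53 = 46.68 thousand.
Denominator = 349.08 + 5.08 = 354.16 thousand.
Broad rate = 46.68 / 354.16 = 13.18%.
Headline unemployment rate = 27.07 / 349.08 = 7.75%.

Broad underutilization rate ≈ 13.18%; headline unemployment rate ≈ 7.75%.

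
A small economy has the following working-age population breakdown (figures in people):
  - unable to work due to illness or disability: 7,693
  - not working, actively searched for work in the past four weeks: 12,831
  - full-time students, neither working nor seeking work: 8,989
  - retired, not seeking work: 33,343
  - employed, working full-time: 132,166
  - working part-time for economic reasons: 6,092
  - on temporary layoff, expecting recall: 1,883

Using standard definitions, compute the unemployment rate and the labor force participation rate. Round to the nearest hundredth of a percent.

Employed = 132,166 + 6,092 = 138,258 (anyone who worked, including part-time for economic reasons, counts as employed).
Unemployed = 12,831 + 1,883 = 14,714 (jobless and actively searching, or on temporary layoff).
Labor force = 138,258 + 14,714 = 152,972.
Not in labor force = 7,693 + 8,989 + 33,343 = 50,025 (those not working and not actively searching are outside the labor force).
Civilian working-age population = 152,972 + 50,025 = 202,997.
Unemployment rate = 14,714 / 152,972 = 9.62%.
Labor force participation rate = 152,972 / 202,997 = 75.36%.

Unemployment rate ≈ 9.62%; labor force participation rate ≈ 75.36%.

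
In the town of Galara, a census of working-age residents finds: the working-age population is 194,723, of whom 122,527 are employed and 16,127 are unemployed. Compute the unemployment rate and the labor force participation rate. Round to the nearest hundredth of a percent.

Unemployment rate ≈ 11.63%; labor force participation rate ≈ 71.21%.

Labor force = employed + unemployed = 122,527 + 16,127 = 138,654.
Unemployment rate = 16,127 / 138,654 = 11.63%.
Labor force participation rate = 138,654 / 194,723 = 71.21%.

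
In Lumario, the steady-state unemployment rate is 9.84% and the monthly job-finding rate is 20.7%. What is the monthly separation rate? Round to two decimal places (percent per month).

Separation rate ≈ 2.26% per month.

From u* = s/(s+f): s = u·f/(1−u).
s = 0.0984 × 20.7 / (1 − 0.0984) = 2.0369 / 0.9016 ≈ 2.26% per month.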